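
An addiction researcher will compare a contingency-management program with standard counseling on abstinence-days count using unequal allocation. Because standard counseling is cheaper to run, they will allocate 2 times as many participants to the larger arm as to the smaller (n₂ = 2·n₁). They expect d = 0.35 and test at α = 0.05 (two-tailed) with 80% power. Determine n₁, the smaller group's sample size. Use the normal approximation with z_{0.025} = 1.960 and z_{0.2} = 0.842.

With allocation ratio k = n₂/n₁ = 2, Var(x̄₁−x̄₂) = σ²(1/n₁ + 1/(k·n₁)) = σ²·(k+1)/(k·n₁).
So n₁ = (1 + 1/k)·((z_{α/2} + z_β)/d)² = 1.500 × (2.802/0.35)².
n₁ = 1.500 × 64.09 = 96.1.
Round up: n₁ = 97, giving n₂ = 2 × 97 = 194.

n₁ = 97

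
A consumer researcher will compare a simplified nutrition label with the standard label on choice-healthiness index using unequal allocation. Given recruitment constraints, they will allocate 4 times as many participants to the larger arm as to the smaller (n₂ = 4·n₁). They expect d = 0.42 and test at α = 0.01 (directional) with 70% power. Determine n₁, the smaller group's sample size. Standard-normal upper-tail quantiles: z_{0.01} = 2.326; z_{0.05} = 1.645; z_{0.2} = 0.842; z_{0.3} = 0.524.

n₁ = 58

With allocation ratio k = n₂/n₁ = 4, Var(x̄₁−x̄₂) = σ²(1/n₁ + 1/(k·n₁)) = σ²·(k+1)/(k·n₁).
So n₁ = (1 + 1/k)·((z_{α} + z_β)/d)² = 1.250 × (2.850/0.42)².
n₁ = 1.250 × 46.05 = 57.6.
Round up: n₁ = 58, giving n₂ = 4 × 58 = 232.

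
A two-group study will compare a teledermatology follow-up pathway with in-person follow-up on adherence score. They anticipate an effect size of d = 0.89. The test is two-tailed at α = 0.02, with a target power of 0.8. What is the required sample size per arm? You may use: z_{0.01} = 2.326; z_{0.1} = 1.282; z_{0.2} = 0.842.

n = 26 per group

For two independent groups with equal n: n = 2·((z_{α/2} + z_β) / d)².
z_{α/2} + z_β = 2.326 + 0.842 = 3.168.
n = 2 × (3.168 / 0.89)² = 2 × 3.560² = 2 × 12.67 = 25.3.
Round up to the next whole participant.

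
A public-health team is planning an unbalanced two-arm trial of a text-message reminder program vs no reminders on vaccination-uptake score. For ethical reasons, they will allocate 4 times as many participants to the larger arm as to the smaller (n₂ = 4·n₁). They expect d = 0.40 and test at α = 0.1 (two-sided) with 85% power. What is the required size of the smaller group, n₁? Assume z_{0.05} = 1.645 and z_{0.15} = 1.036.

n₁ = 57

With allocation ratio k = n₂/n₁ = 4, Var(x̄₁−x̄₂) = σ²(1/n₁ + 1/(k·n₁)) = σ²·(k+1)/(k·n₁).
So n₁ = (1 + 1/k)·((z_{α/2} + z_β)/d)² = 1.250 × (2.681/0.40)².
n₁ = 1.250 × 44.92 = 56.2.
Round up: n₁ = 57, giving n₂ = 4 × 57 = 228.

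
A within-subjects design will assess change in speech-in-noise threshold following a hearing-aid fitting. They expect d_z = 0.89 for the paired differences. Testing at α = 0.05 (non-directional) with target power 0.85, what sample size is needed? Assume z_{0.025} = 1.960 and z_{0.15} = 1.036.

For a paired (one-sample on differences) test: n = ((z_{α/2} + z_β) / d)².
z_{α/2} + z_β = 1.960 + 1.036 = 2.996.
n = (2.996 / 0.89)² = 3.366² = 11.33.
Round up.

n = 12 pairs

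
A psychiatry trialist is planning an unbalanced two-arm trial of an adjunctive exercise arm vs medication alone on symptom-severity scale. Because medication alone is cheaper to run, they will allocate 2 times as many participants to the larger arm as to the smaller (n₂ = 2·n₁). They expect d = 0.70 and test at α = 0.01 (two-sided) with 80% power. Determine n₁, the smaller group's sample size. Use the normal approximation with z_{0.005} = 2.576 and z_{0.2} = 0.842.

n₁ = 36

With allocation ratio k = n₂/n₁ = 2, Var(x̄₁−x̄₂) = σ²(1/n₁ + 1/(k·n₁)) = σ²·(k+1)/(k·n₁).
So n₁ = (1 + 1/k)·((z_{α/2} + z_β)/d)² = 1.500 × (3.418/0.70)².
n₁ = 1.500 × 23.84 = 35.8.
Round up: n₁ = 36, giving n₂ = 2 × 36 = 72.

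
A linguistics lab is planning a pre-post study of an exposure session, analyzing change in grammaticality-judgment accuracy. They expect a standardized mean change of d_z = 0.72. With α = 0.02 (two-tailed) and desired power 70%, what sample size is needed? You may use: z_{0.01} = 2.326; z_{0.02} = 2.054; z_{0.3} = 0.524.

n = 16 pairs

For a paired (one-sample on differences) test: n = ((z_{α/2} + z_β) / d)².
z_{α/2} + z_β = 2.326 + 0.524 = 2.850.
n = (2.850 / 0.72)² = 3.958² = 15.67.
Round up.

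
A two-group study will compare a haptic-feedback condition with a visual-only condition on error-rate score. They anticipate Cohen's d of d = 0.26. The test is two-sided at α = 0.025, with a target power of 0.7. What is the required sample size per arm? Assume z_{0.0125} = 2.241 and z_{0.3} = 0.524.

n = 227 per group

For two independent groups with equal n: n = 2·((z_{α/2} + z_β) / d)².
z_{α/2} + z_β = 2.241 + 0.524 = 2.765.
n = 2 × (2.765 / 0.26)² = 2 × 10.635² = 2 × 113.10 = 226.2.
Round up to the next whole participant.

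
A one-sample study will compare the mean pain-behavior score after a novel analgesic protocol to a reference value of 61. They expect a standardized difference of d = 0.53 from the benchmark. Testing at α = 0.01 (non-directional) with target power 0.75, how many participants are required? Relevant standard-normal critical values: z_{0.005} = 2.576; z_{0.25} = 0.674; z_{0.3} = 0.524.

For a one-sample test: n = ((z_{α/2} + z_β) / d)².
z_{α/2} + z_β = 2.576 + 0.674 = 3.250.
n = (3.250 / 0.53)² = 6.132² = 37.60.
Round up.

n = 38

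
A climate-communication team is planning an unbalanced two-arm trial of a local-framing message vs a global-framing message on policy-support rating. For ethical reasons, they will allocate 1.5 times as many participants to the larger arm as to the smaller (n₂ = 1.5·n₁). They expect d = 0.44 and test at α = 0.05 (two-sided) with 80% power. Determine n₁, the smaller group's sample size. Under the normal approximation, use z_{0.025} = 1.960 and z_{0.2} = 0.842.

With allocation ratio k = n₂/n₁ = 1.5, Var(x̄₁−x̄₂) = σ²(1/n₁ + 1/(k·n₁)) = σ²·(k+1)/(k·n₁).
So n₁ = (1 + 1/k)·((z_{α/2} + z_β)/d)² = 1.667 × (2.802/0.44)².
n₁ = 1.667 × 40.55 = 67.6.
Round up: n₁ = 68, giving n₂ = 1.5 × 68 = 102.

n₁ = 68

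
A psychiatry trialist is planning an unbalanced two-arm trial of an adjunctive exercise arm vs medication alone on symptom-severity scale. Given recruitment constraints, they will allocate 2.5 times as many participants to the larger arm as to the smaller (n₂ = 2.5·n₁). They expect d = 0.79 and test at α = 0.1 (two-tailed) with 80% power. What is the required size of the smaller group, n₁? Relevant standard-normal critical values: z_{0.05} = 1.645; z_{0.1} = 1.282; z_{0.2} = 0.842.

n₁ = 14

With allocation ratio k = n₂/n₁ = 2.5, Var(x̄₁−x̄₂) = σ²(1/n₁ + 1/(k·n₁)) = σ²·(k+1)/(k·n₁).
So n₁ = (1 + 1/k)·((z_{α/2} + z_β)/d)² = 1.400 × (2.487/0.79)².
n₁ = 1.400 × 9.91 = 13.9.
Round up: n₁ = 14, giving n₂ = 2.5 × 14 = 35.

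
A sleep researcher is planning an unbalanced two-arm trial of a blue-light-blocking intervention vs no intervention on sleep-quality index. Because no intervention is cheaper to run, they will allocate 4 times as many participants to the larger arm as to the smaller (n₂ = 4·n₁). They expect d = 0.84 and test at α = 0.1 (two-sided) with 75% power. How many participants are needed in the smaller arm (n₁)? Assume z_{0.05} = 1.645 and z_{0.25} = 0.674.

n₁ = 10

With allocation ratio k = n₂/n₁ = 4, Var(x̄₁−x̄₂) = σ²(1/n₁ + 1/(k·n₁)) = σ²·(k+1)/(k·n₁).
So n₁ = (1 + 1/k)·((z_{α/2} + z_β)/d)² = 1.250 × (2.319/0.84)².
n₁ = 1.250 × 7.62 = 9.5.
Round up: n₁ = 10, giving n₂ = 4 × 10 = 40.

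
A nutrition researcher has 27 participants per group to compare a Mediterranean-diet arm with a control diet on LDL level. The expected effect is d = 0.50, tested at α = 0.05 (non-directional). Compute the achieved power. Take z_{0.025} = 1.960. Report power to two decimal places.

For two equal groups, power = Φ(d·√(n/2) − z_{α/2}).
d·√(n/2) = 0.50 × √(27/2) = 0.50 × 3.674 = 1.837.
z_β = 1.837 − 1.960 = -0.123.
Power = Φ(-0.123) = 0.451.

power ≈ 0.45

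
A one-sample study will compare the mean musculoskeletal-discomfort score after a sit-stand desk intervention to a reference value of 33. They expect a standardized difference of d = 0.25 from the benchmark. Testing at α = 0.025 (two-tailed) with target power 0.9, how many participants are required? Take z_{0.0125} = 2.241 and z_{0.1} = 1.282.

For a one-sample test: n = ((z_{α/2} + z_β) / d)².
z_{α/2} + z_β = 2.241 + 1.282 = 3.523.
n = (3.523 / 0.25)² = 14.092² = 198.58.
Round up.

n = 199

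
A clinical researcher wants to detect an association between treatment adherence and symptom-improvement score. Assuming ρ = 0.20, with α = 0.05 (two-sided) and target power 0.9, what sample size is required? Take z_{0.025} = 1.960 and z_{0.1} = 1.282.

Fisher's z: C = ½·ln((1+r)/(1−r)) = ½·ln(1.5000) = 0.2027.
n = ((z_{α/2} + z_β)/C)² + 3.
(1.960 + 1.282) / 0.2027 = 3.242 / 0.2027 = 15.994.
n = 15.994² + 3 = 255.81 + 3 = 258.8.
Round up.

n = 259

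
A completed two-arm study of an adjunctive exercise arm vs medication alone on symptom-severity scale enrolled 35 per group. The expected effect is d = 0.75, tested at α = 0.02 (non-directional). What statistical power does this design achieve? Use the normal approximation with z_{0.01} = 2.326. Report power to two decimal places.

For two equal groups, power = Φ(d·√(n/2) − z_{α/2}).
d·√(n/2) = 0.75 × √(35/2) = 0.75 × 4.183 = 3.137.
z_β = 3.137 − 2.326 = 0.811.
Power = Φ(0.811) = 0.791.

power ≈ 0.79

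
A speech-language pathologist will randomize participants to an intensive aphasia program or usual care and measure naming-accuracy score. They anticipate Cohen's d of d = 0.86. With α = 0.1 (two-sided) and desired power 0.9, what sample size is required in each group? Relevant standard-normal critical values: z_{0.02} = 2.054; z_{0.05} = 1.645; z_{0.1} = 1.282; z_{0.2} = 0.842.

n = 24 per group

For two independent groups with equal n: n = 2·((z_{α/2} + z_β) / d)².
z_{α/2} + z_β = 1.645 + 1.282 = 2.927.
n = 2 × (2.927 / 0.86)² = 2 × 3.403² = 2 × 11.58 = 23.2.
Round up to the next whole participant.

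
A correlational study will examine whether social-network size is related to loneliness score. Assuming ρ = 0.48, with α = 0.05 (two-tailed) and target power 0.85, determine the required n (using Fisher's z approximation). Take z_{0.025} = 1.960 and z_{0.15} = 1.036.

n = 36

Fisher's z: C = ½·ln((1+r)/(1−r)) = ½·ln(2.8462) = 0.5230.
n = ((z_{α/2} + z_β)/C)² + 3.
(1.960 + 1.036) / 0.5230 = 2.996 / 0.5230 = 5.728.
n = 5.728² + 3 = 32.82 + 3 = 35.8.
Round up.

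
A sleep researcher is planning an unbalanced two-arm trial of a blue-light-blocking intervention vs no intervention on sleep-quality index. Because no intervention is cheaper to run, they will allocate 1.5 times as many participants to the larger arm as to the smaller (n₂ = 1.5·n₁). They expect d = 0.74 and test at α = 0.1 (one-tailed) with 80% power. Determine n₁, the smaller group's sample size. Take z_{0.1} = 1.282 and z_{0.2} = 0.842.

With allocation ratio k = n₂/n₁ = 1.5, Var(x̄₁−x̄₂) = σ²(1/n₁ + 1/(k·n₁)) = σ²·(k+1)/(k·n₁).
So n₁ = (1 + 1/k)·((z_{α} + z_β)/d)² = 1.667 × (2.124/0.74)².
n₁ = 1.667 × 8.24 = 13.7.
Round up: n₁ = 14, giving n₂ = 1.5 × 14 = 21.

n₁ = 14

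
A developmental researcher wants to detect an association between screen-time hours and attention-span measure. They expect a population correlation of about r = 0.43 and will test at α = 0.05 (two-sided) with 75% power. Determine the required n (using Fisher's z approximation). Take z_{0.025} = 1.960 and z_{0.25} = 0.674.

Fisher's z: C = ½·ln((1+r)/(1−r)) = ½·ln(2.5088) = 0.4599.
n = ((z_{α/2} + z_β)/C)² + 3.
(1.960 + 0.674) / 0.4599 = 2.634 / 0.4599 = 5.727.
n = 5.727² + 3 = 32.80 + 3 = 35.8.
Round up.

n = 36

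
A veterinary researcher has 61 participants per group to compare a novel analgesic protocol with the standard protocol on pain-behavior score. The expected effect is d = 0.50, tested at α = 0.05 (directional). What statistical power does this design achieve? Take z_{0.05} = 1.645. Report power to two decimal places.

For two equal groups, power = Φ(d·√(n/2) − z_{α}).
d·√(n/2) = 0.50 × √(61/2) = 0.50 × 5.523 = 2.761.
z_β = 2.761 − 1.645 = 1.116.
Power = Φ(1.116) = 0.868.

power ≈ 0.87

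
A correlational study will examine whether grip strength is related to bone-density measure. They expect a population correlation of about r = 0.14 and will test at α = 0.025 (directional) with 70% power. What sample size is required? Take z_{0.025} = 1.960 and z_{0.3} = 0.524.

n = 314

Fisher's z: C = ½·ln((1+r)/(1−r)) = ½·ln(1.3256) = 0.1409.
n = ((z_{α} + z_β)/C)² + 3.
(1.960 + 0.524) / 0.1409 = 2.484 / 0.1409 = 17.630.
n = 17.630² + 3 = 310.80 + 3 = 313.8.
Round up.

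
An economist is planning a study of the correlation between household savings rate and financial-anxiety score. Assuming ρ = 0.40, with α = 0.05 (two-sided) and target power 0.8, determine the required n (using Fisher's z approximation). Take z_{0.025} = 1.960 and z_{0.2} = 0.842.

n = 47

Fisher's z: C = ½·ln((1+r)/(1−r)) = ½·ln(2.3333) = 0.4236.
n = ((z_{α/2} + z_β)/C)² + 3.
(1.960 + 0.842) / 0.4236 = 2.802 / 0.4236 = 6.615.
n = 6.615² + 3 = 43.75 + 3 = 46.8.
Round up.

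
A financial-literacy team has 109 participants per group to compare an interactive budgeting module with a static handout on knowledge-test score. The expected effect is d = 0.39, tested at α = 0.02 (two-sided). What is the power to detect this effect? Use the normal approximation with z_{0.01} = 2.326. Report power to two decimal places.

For two equal groups, power = Φ(d·√(n/2) − z_{α/2}).
d·√(n/2) = 0.39 × √(109/2) = 0.39 × 7.382 = 2.879.
z_β = 2.879 − 2.326 = 0.553.
Power = Φ(0.553) = 0.710.

power ≈ 0.71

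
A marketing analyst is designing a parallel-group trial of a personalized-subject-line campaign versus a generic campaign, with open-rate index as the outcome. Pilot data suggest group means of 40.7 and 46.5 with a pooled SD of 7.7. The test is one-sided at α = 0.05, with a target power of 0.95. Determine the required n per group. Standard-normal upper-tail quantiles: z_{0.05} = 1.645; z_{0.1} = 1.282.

Cohen's d = |M₁ − M₂| / SD_pooled = |40.7 − 46.5| / 7.7 = 5.8 / 7.7 = 0.753.
For two independent groups with equal n: n = 2·((z_{α} + z_β) / d)².
z_{α} + z_β = 1.645 + 1.645 = 3.290.
n = 2 × (3.290 / 0.753)² = 2 × 4.369² = 2 × 19.09 = 38.2.
Round up to the next whole participant.

n = 39 per group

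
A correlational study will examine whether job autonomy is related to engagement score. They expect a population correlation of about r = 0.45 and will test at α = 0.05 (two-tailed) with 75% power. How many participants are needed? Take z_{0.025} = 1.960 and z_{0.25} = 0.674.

n = 33

Fisher's z: C = ½·ln((1+r)/(1−r)) = ½·ln(2.6364) = 0.4847.
n = ((z_{α/2} + z_β)/C)² + 3.
(1.960 + 0.674) / 0.4847 = 2.634 / 0.4847 = 5.434.
n = 5.434² + 3 = 29.53 + 3 = 32.5.
Round up.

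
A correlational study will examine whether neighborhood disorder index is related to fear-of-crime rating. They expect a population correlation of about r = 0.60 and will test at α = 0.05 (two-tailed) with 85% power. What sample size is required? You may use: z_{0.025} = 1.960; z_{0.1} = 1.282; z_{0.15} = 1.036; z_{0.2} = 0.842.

n = 22

Fisher's z: C = ½·ln((1+r)/(1−r)) = ½·ln(4.0000) = 0.6931.
n = ((z_{α/2} + z_β)/C)² + 3.
(1.960 + 1.036) / 0.6931 = 2.996 / 0.6931 = 4.323.
n = 4.323² + 3 = 18.68 + 3 = 21.7.
Round up.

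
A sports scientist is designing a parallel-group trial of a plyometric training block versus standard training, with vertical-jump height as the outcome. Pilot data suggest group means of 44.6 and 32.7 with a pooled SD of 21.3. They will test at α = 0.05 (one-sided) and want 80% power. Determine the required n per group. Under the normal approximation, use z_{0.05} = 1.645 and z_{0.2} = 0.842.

Cohen's d = |M₁ − M₂| / SD_pooled = |44.6 − 32.7| / 21.3 = 11.9 / 21.3 = 0.559.
For two independent groups with equal n: n = 2·((z_{α} + z_β) / d)².
z_{α} + z_β = 1.645 + 0.842 = 2.487.
n = 2 × (2.487 / 0.559)² = 2 × 4.449² = 2 × 19.79 = 39.6.
Round up to the next whole participant.

n = 40 per group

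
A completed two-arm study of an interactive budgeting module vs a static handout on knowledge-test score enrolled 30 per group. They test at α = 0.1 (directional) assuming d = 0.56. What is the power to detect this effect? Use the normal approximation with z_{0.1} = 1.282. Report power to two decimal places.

power ≈ 0.81

For two equal groups, power = Φ(d·√(n/2) − z_{α}).
d·√(n/2) = 0.56 × √(30/2) = 0.56 × 3.873 = 2.169.
z_β = 2.169 − 1.282 = 0.887.
Power = Φ(0.887) = 0.812.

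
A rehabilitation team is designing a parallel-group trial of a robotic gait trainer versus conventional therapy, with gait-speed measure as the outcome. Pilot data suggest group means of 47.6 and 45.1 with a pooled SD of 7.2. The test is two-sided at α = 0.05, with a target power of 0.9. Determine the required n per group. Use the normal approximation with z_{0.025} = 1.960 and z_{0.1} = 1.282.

Cohen's d = |M₁ − M₂| / SD_pooled = |47.6 − 45.1| / 7.2 = 2.5 / 7.2 = 0.347.
For two independent groups with equal n: n = 2·((z_{α/2} + z_β) / d)².
z_{α/2} + z_β = 1.960 + 1.282 = 3.242.
n = 2 × (3.242 / 0.347)² = 2 × 9.343² = 2 × 87.29 = 174.6.
Round up to the next whole participant.

n = 175 per group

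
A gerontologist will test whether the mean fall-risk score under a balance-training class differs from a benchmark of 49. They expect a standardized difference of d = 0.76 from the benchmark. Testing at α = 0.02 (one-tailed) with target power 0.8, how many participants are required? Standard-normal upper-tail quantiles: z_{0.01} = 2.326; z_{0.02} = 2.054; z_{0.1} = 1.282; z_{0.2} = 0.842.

For a one-sample test: n = ((z_{α} + z_β) / d)².
z_{α} + z_β = 2.054 + 0.842 = 2.896.
n = (2.896 / 0.76)² = 3.811² = 14.52.
Round up.

n = 15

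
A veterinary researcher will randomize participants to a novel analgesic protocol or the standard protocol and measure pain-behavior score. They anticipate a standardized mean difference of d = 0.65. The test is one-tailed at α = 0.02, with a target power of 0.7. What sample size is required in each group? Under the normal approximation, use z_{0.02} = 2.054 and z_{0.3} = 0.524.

For two independent groups with equal n: n = 2·((z_{α} + z_β) / d)².
z_{α} + z_β = 2.054 + 0.524 = 2.578.
n = 2 × (2.578 / 0.65)² = 2 × 3.966² = 2 × 15.73 = 31.5.
Round up to the next whole participant.

n = 32 per group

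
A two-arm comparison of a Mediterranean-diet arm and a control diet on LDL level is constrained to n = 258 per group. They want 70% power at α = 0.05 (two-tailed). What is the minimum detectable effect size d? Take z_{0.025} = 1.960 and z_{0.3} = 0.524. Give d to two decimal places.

d_min ≈ 0.22

For two independent groups of n = 258 each: d_min = (z_{α/2} + z_β)·√(2/n).
z-sum = 1.960 + 0.524 = 2.484.
d_min = 2.484 × √(2/258) = 2.484 × 0.0880 = 0.219.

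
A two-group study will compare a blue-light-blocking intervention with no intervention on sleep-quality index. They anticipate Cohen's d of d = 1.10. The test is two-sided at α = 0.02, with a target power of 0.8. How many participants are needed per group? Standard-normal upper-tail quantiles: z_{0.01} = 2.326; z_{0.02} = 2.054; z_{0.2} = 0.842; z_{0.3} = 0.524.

For two independent groups with equal n: n = 2·((z_{α/2} + z_β) / d)².
z_{α/2} + z_β = 2.326 + 0.842 = 3.168.
n = 2 × (3.168 / 1.10)² = 2 × 2.880² = 2 × 8.29 = 16.6.
Round up to the next whole participant.

n = 17 per group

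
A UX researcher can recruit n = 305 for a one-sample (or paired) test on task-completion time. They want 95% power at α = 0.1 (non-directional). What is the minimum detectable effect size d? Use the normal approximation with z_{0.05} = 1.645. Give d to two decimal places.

For a single sample (or paired design) of n = 305: d_min = (z_{α/2} + z_β)/√n.
z-sum = 1.645 + 1.645 = 3.290.
d_min = 3.290 / √305 = 3.290 / 17.464 = 0.188.

d_min ≈ 0.19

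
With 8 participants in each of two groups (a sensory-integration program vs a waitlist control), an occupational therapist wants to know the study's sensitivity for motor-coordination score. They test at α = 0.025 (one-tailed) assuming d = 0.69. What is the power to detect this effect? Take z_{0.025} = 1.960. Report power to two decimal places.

power ≈ 0.28

For two equal groups, power = Φ(d·√(n/2) − z_{α}).
d·√(n/2) = 0.69 × √(8/2) = 0.69 × 2.000 = 1.380.
z_β = 1.380 − 1.960 = -0.580.
Power = Φ(-0.580) = 0.281.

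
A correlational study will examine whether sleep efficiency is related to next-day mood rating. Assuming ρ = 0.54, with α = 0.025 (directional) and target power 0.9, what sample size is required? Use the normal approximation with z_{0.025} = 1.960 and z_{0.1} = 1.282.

Fisher's z: C = ½·ln((1+r)/(1−r)) = ½·ln(3.3478) = 0.6042.
n = ((z_{α} + z_β)/C)² + 3.
(1.960 + 1.282) / 0.6042 = 3.242 / 0.6042 = 5.366.
n = 5.366² + 3 = 28.79 + 3 = 31.8.
Round up.

n = 32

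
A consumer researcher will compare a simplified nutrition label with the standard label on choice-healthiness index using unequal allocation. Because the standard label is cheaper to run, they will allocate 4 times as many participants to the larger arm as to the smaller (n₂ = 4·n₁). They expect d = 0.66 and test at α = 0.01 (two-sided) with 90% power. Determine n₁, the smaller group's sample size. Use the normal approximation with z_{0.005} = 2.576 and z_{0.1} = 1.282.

n₁ = 43

With allocation ratio k = n₂/n₁ = 4, Var(x̄₁−x̄₂) = σ²(1/n₁ + 1/(k·n₁)) = σ²·(k+1)/(k·n₁).
So n₁ = (1 + 1/k)·((z_{α/2} + z_β)/d)² = 1.250 × (3.858/0.66)².
n₁ = 1.250 × 34.17 = 42.7.
Round up: n₁ = 43, giving n₂ = 4 × 43 = 172.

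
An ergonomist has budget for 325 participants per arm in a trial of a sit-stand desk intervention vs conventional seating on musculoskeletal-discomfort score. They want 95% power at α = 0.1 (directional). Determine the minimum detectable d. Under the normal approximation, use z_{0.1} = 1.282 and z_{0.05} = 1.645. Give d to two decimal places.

For two independent groups of n = 325 each: d_min = (z_{α} + z_β)·√(2/n).
z-sum = 1.282 + 1.645 = 2.927.
d_min = 2.927 × √(2/325) = 2.927 × 0.0784 = 0.230.

d_min ≈ 0.23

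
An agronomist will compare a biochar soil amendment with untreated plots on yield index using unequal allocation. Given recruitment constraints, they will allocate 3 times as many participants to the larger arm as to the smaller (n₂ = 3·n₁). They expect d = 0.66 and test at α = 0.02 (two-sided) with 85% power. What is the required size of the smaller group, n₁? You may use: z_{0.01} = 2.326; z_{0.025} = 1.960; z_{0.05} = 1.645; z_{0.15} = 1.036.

With allocation ratio k = n₂/n₁ = 3, Var(x̄₁−x̄₂) = σ²(1/n₁ + 1/(k·n₁)) = σ²·(k+1)/(k·n₁).
So n₁ = (1 + 1/k)·((z_{α/2} + z_β)/d)² = 1.333 × (3.362/0.66)².
n₁ = 1.333 × 25.95 = 34.6.
Round up: n₁ = 35, giving n₂ = 3 × 35 = 105.

n₁ = 35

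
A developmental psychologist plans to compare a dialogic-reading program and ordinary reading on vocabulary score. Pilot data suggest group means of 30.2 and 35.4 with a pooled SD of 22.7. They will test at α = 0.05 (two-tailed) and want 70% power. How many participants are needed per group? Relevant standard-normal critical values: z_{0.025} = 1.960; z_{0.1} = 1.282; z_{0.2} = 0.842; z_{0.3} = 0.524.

Cohen's d = |M₁ − M₂| / SD_pooled = |30.2 − 35.4| / 22.7 = 5.2 / 22.7 = 0.229.
For two independent groups with equal n: n = 2·((z_{α/2} + z_β) / d)².
z_{α/2} + z_β = 1.960 + 0.524 = 2.484.
n = 2 × (2.484 / 0.229)² = 2 × 10.847² = 2 × 117.66 = 235.3.
Round up to the next whole participant.

n = 236 per group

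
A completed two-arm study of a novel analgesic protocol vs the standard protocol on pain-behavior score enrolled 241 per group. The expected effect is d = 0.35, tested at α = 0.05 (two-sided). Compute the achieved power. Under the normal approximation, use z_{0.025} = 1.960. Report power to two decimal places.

power ≈ 0.97

For two equal groups, power = Φ(d·√(n/2) − z_{α/2}).
d·√(n/2) = 0.35 × √(241/2) = 0.35 × 10.977 = 3.842.
z_β = 3.842 − 1.960 = 1.882.
Power = Φ(1.882) = 0.970.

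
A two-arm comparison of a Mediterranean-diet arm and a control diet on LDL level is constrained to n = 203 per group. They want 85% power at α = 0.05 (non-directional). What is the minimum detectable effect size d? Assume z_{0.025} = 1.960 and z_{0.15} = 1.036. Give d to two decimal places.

d_min ≈ 0.30

For two independent groups of n = 203 each: d_min = (z_{α/2} + z_β)·√(2/n).
z-sum = 1.960 + 1.036 = 2.996.
d_min = 2.996 × √(2/203) = 2.996 × 0.0993 = 0.297.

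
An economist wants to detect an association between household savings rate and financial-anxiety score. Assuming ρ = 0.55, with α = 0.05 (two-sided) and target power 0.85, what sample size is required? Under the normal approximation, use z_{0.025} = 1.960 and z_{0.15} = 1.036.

Fisher's z: C = ½·ln((1+r)/(1−r)) = ½·ln(3.4444) = 0.6184.
n = ((z_{α/2} + z_β)/C)² + 3.
(1.960 + 1.036) / 0.6184 = 2.996 / 0.6184 = 4.845.
n = 4.845² + 3 = 23.47 + 3 = 26.5.
Round up.

n = 27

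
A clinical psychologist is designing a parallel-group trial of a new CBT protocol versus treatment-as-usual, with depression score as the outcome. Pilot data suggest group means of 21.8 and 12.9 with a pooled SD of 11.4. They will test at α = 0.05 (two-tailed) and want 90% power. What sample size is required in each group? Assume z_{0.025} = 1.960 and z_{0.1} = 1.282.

n = 35 per group

Cohen's d = |M₁ − M₂| / SD_pooled = |21.8 − 12.9| / 11.4 = 8.9 / 11.4 = 0.781.
For two independent groups with equal n: n = 2·((z_{α/2} + z_β) / d)².
z_{α/2} + z_β = 1.960 + 1.282 = 3.242.
n = 2 × (3.242 / 0.781)² = 2 × 4.151² = 2 × 17.23 = 34.5.
Round up to the next whole participant.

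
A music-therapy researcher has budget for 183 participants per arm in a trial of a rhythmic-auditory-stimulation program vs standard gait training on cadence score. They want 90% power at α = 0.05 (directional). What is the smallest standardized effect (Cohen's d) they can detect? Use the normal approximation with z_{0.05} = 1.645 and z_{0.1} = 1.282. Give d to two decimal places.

For two independent groups of n = 183 each: d_min = (z_{α} + z_β)·√(2/n).
z-sum = 1.645 + 1.282 = 2.927.
d_min = 2.927 × √(2/183) = 2.927 × 0.1045 = 0.306.

d_min ≈ 0.31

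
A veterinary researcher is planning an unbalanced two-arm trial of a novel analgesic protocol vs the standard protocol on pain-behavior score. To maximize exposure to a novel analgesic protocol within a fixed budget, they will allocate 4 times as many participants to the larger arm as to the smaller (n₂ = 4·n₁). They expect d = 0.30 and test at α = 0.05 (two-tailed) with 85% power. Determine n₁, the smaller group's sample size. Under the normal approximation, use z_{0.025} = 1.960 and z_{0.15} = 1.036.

n₁ = 125

With allocation ratio k = n₂/n₁ = 4, Var(x̄₁−x̄₂) = σ²(1/n₁ + 1/(k·n₁)) = σ²·(k+1)/(k·n₁).
So n₁ = (1 + 1/k)·((z_{α/2} + z_β)/d)² = 1.250 × (2.996/0.30)².
n₁ = 1.250 × 99.73 = 124.7.
Round up: n₁ = 125, giving n₂ = 4 × 125 = 500.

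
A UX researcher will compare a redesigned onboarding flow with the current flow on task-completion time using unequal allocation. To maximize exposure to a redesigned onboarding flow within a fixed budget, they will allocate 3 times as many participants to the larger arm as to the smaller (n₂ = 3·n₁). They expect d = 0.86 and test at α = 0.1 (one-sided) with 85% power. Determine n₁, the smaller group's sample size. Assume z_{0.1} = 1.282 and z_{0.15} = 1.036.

n₁ = 10

With allocation ratio k = n₂/n₁ = 3, Var(x̄₁−x̄₂) = σ²(1/n₁ + 1/(k·n₁)) = σ²·(k+1)/(k·n₁).
So n₁ = (1 + 1/k)·((z_{α} + z_β)/d)² = 1.333 × (2.318/0.86)².
n₁ = 1.333 × 7.26 = 9.7.
Round up: n₁ = 10, giving n₂ = 3 × 10 = 30.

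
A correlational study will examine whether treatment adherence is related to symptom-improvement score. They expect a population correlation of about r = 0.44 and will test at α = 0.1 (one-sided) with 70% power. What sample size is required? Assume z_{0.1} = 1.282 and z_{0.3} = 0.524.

Fisher's z: C = ½·ln((1+r)/(1−r)) = ½·ln(2.5714) = 0.4722.
n = ((z_{α} + z_β)/C)² + 3.
(1.282 + 0.524) / 0.4722 = 1.806 / 0.4722 = 3.825.
n = 3.825² + 3 = 14.63 + 3 = 17.6.
Round up.

n = 18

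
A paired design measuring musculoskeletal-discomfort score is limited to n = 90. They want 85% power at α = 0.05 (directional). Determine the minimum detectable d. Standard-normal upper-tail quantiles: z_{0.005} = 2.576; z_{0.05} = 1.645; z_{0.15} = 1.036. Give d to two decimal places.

d_min ≈ 0.28

For a single sample (or paired design) of n = 90: d_min = (z_{α} + z_β)/√n.
z-sum = 1.645 + 1.036 = 2.681.
d_min = 2.681 / √90 = 2.681 / 9.487 = 0.283.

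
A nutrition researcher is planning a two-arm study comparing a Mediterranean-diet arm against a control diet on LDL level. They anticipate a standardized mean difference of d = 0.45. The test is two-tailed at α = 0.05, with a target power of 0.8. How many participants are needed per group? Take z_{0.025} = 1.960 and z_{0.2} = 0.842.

For two independent groups with equal n: n = 2·((z_{α/2} + z_β) / d)².
z_{α/2} + z_β = 1.960 + 0.842 = 2.802.
n = 2 × (2.802 / 0.45)² = 2 × 6.227² = 2 × 38.77 = 77.5.
Round up to the next whole participant.

n = 78 per group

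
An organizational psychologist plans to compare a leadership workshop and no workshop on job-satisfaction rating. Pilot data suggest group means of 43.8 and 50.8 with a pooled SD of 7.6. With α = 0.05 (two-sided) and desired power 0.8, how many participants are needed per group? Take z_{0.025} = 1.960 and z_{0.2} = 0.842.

n = 19 per group

Cohen's d = |M₁ − M₂| / SD_pooled = |43.8 − 50.8| / 7.6 = 7.0 / 7.6 = 0.921.
For two independent groups with equal n: n = 2·((z_{α/2} + z_β) / d)².
z_{α/2} + z_β = 1.960 + 0.842 = 2.802.
n = 2 × (2.802 / 0.921)² = 2 × 3.042² = 2 × 9.26 = 18.5.
Round up to the next whole participant.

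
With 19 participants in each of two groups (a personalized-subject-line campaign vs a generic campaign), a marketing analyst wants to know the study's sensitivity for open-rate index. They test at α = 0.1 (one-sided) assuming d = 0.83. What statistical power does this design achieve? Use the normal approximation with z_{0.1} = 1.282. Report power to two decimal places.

For two equal groups, power = Φ(d·√(n/2) − z_{α}).
d·√(n/2) = 0.83 × √(19/2) = 0.83 × 3.082 = 2.558.
z_β = 2.558 − 1.282 = 1.276.
Power = Φ(1.276) = 0.899.

power ≈ 0.90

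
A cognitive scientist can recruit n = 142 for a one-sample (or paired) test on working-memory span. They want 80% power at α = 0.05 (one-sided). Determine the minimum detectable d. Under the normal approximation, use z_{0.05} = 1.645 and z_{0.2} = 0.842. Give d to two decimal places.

For a single sample (or paired design) of n = 142: d_min = (z_{α} + z_β)/√n.
z-sum = 1.645 + 0.842 = 2.487.
d_min = 2.487 / √142 = 2.487 / 11.916 = 0.209.

d_min ≈ 0.21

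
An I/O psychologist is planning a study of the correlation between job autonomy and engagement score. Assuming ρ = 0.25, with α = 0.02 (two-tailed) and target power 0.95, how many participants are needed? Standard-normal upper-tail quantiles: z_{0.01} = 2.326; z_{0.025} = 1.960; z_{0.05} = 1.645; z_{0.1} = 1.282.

n = 245

Fisher's z: C = ½·ln((1+r)/(1−r)) = ½·ln(1.6667) = 0.2554.
n = ((z_{α/2} + z_β)/C)² + 3.
(2.326 + 1.645) / 0.2554 = 3.971 / 0.2554 = 15.548.
n = 15.548² + 3 = 241.75 + 3 = 244.7.
Round up.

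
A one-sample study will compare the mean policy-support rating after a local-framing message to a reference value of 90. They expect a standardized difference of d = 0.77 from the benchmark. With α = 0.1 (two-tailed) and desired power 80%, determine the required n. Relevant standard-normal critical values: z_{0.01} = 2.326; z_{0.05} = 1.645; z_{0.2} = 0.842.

n = 11

For a one-sample test: n = ((z_{α/2} + z_β) / d)².
z_{α/2} + z_β = 1.645 + 0.842 = 2.487.
n = (2.487 / 0.77)² = 3.230² = 10.43.
Round up.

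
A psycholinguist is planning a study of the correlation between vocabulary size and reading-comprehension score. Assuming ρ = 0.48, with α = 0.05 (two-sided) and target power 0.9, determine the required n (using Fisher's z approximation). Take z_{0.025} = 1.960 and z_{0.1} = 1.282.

n = 42

Fisher's z: C = ½·ln((1+r)/(1−r)) = ½·ln(2.8462) = 0.5230.
n = ((z_{α/2} + z_β)/C)² + 3.
(1.960 + 1.282) / 0.5230 = 3.242 / 0.5230 = 6.199.
n = 6.199² + 3 = 38.43 + 3 = 41.4.
Round up.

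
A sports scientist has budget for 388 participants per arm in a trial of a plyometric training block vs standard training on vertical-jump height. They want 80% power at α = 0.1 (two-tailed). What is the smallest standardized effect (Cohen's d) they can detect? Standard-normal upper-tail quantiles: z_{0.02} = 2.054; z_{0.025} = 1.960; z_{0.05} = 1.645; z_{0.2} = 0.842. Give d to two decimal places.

For two independent groups of n = 388 each: d_min = (z_{α/2} + z_β)·√(2/n).
z-sum = 1.645 + 0.842 = 2.487.
d_min = 2.487 × √(2/388) = 2.487 × 0.0718 = 0.179.

d_min ≈ 0.18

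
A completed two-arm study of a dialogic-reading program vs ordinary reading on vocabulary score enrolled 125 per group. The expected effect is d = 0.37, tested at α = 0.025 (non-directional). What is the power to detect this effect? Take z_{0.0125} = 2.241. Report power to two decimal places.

For two equal groups, power = Φ(d·√(n/2) − z_{α/2}).
d·√(n/2) = 0.37 × √(125/2) = 0.37 × 7.906 = 2.925.
z_β = 2.925 − 2.241 = 0.684.
Power = Φ(0.684) = 0.753.

power ≈ 0.75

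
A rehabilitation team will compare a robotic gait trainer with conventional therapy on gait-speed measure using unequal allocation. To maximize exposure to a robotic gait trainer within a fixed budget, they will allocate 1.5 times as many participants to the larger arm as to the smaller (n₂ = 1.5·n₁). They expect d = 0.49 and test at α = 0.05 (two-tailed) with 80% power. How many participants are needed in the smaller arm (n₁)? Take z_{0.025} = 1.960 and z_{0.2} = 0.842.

With allocation ratio k = n₂/n₁ = 1.5, Var(x̄₁−x̄₂) = σ²(1/n₁ + 1/(k·n₁)) = σ²·(k+1)/(k·n₁).
So n₁ = (1 + 1/k)·((z_{α/2} + z_β)/d)² = 1.667 × (2.802/0.49)².
n₁ = 1.667 × 32.70 = 54.5.
Round up: n₁ = 55, giving n₂ = ⌈1.5 × 55⌉ = ⌈82.5⌉ = 83.

n₁ = 55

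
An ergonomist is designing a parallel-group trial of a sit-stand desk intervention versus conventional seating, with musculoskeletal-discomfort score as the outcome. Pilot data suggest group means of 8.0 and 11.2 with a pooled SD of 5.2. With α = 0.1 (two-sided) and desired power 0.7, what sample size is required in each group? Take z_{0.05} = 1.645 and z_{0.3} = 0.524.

n = 25 per group

Cohen's d = |M₁ − M₂| / SD_pooled = |8.0 − 11.2| / 5.2 = 3.2 / 5.2 = 0.615.
For two independent groups with equal n: n = 2·((z_{α/2} + z_β) / d)².
z_{α/2} + z_β = 1.645 + 0.524 = 2.169.
n = 2 × (2.169 / 0.615)² = 2 × 3.527² = 2 × 12.44 = 24.9.
Round up to the next whole participant.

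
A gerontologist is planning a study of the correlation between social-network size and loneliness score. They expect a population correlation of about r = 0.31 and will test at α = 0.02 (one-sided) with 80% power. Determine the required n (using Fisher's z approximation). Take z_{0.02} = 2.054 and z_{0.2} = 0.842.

n = 85

Fisher's z: C = ½·ln((1+r)/(1−r)) = ½·ln(1.8986) = 0.3205.
n = ((z_{α} + z_β)/C)² + 3.
(2.054 + 0.842) / 0.3205 = 2.896 / 0.3205 = 9.036.
n = 9.036² + 3 = 81.65 + 3 = 84.6.
Round up.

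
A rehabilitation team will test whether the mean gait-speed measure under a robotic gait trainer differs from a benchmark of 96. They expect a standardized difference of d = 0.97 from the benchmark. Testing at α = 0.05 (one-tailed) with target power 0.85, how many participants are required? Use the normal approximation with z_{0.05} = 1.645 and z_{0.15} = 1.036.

For a one-sample test: n = ((z_{α} + z_β) / d)².
z_{α} + z_β = 1.645 + 1.036 = 2.681.
n = (2.681 / 0.97)² = 2.764² = 7.64.
Round up.

n = 8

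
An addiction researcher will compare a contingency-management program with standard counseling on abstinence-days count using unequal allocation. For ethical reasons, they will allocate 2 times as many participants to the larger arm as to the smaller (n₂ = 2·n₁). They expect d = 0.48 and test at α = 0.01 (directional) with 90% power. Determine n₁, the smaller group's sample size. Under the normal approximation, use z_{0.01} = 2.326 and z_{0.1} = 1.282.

n₁ = 85

With allocation ratio k = n₂/n₁ = 2, Var(x̄₁−x̄₂) = σ²(1/n₁ + 1/(k·n₁)) = σ²·(k+1)/(k·n₁).
So n₁ = (1 + 1/k)·((z_{α} + z_β)/d)² = 1.500 × (3.608/0.48)².
n₁ = 1.500 × 56.50 = 84.8.
Round up: n₁ = 85, giving n₂ = 2 × 85 = 170.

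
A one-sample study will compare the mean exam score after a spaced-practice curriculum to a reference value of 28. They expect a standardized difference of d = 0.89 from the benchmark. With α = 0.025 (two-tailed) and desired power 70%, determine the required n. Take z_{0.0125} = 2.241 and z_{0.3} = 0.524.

For a one-sample test: n = ((z_{α/2} + z_β) / d)².
z_{α/2} + z_β = 2.241 + 0.524 = 2.765.
n = (2.765 / 0.89)² = 3.107² = 9.65.
Round up.

n = 10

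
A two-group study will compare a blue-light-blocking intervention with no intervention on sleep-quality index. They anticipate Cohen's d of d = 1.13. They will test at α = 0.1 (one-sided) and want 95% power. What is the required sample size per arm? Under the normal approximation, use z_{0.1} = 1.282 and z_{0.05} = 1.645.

For two independent groups with equal n: n = 2·((z_{α} + z_β) / d)².
z_{α} + z_β = 1.282 + 1.645 = 2.927.
n = 2 × (2.927 / 1.13)² = 2 × 2.590² = 2 × 6.71 = 13.4.
Round up to the next whole participant.

n = 14 per group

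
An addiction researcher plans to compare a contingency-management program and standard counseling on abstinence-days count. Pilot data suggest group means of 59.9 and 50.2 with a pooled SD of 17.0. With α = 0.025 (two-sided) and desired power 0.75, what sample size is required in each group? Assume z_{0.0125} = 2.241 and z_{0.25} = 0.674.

Cohen's d = |M₁ − M₂| / SD_pooled = |59.9 − 50.2| / 17.0 = 9.7 / 17.0 = 0.571.
For two independent groups with equal n: n = 2·((z_{α/2} + z_β) / d)².
z_{α/2} + z_β = 2.241 + 0.674 = 2.915.
n = 2 × (2.915 / 0.571)² = 2 × 5.105² = 2 × 26.06 = 52.1.
Round up to the next whole participant.

n = 53 per group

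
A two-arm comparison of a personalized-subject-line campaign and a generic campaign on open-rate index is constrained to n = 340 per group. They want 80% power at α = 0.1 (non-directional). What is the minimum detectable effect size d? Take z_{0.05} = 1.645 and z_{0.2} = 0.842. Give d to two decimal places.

For two independent groups of n = 340 each: d_min = (z_{α/2} + z_β)·√(2/n).
z-sum = 1.645 + 0.842 = 2.487.
d_min = 2.487 × √(2/340) = 2.487 × 0.0767 = 0.191.

d_min ≈ 0.19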